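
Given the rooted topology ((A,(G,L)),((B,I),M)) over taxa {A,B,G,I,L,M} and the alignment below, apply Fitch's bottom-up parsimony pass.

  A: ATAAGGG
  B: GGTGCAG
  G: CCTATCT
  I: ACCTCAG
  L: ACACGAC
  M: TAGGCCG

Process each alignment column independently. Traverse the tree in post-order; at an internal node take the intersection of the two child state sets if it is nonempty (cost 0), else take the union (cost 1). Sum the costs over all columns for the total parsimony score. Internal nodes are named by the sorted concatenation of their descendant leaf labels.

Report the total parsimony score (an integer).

GL@0: {C} ∪ {A} = {A,C} (union, +1)
AGL@0: {A} ∩ {A,C} = {A} (intersection, +0)
BI@0: {G} ∪ {A} = {A,G} (union, +1)
BIM@0: {A,G} ∪ {T} = {A,G,T} (union, +1)
ABGILM@0: {A} ∩ {A,G,T} = {A} (intersection, +0)
GL@1: {C} ∩ {C} = {C} (intersection, +0)
AGL@1: {T} ∪ {C} = {C,T} (union, +1)
BI@1: {G} ∪ {C} = {C,G} (union, +1)
BIM@1: {C,G} ∪ {A} = {A,C,G} (union, +1)
ABGILM@1: {C,T} ∩ {A,C,G} = {C} (intersection, +0)
GL@2: {T} ∪ {A} = {A,T} (union, +1)
AGL@2: {A} ∩ {A,T} = {A} (intersection, +0)
BI@2: {T} ∪ {C} = {C,T} (union, +1)
BIM@2: {C,T} ∪ {G} = {C,G,T} (union, +1)
ABGILM@2: {A} ∪ {C,G,T} = {A,C,G,T} (union, +1)
GL@3: {A} ∪ {C} = {A,C} (union, +1)
AGL@3: {A} ∩ {A,C} = {A} (intersection, +0)
BI@3: {G} ∪ {T} = {G,T} (union, +1)
BIM@3: {G,T} ∩ {G} = {G} (intersection, +0)
ABGILM@3: {A} ∪ {G} = {A,G} (union, +1)
GL@4: {T} ∪ {G} = {G,T} (union, +1)
AGL@4: {G} ∩ {G,T} = {G} (intersection, +0)
BI@4: {C} ∩ {C} = {C} (intersection, +0)
BIM@4: {C} ∩ {C} = {C} (intersection, +0)
ABGILM@4: {G} ∪ {C} = {C,G} (union, +1)
GL@5: {C} ∪ {A} = {A,C} (union, +1)
AGL@5: {G} ∪ {A,C} = {A,C,G} (union, +1)
BI@5: {A} ∩ {A} = {A} (intersection, +0)
BIM@5: {A} ∪ {C} = {A,C} (union, +1)
ABGILM@5: {A,C,G} ∩ {A,C} = {A,C} (intersection, +0)
GL@6: {T} ∪ {C} = {C,T} (union, +1)
AGL@6: {G} ∪ {C,T} = {C,G,T} (union, +1)
BI@6: {G} ∩ {G} = {G} (intersection, +0)
BIM@6: {G} ∩ {G} = {G} (intersection, +0)
ABGILM@6: {C,G,T} ∩ {G} = {G} (intersection, +0)
per-site changes: [3, 3, 4, 3, 2, 3, 2]; total = 20

20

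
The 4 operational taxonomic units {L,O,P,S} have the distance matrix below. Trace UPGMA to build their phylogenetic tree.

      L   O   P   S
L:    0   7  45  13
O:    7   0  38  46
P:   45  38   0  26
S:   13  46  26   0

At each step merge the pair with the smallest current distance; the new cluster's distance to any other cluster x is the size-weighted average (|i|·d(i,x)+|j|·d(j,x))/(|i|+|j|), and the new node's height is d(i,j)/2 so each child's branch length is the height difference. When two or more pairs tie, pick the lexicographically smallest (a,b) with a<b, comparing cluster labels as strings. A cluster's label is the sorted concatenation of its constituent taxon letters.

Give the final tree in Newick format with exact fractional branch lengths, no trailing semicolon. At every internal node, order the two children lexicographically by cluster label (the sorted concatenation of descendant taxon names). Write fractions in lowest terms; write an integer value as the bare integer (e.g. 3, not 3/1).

1. join L+O (d=7) ⇒ LO; edges |L|=7/2, |O|=7/2
  updated: d(LO,P)=83/2, d(LO,S)=59/2
2. join P+S (d=26) ⇒ PS; edges |P|=13, |S|=13
  updated: d(LO,PS)=71/2
3. join LO+PS (d=71/2) ⇒ LOPS; edges |LO|=57/4, |PS|=19/4
final tree: ((L:7/2,O:7/2):57/4,(P:13,S:13):19/4)
total length: 52

((L:7/2,O:7/2):57/4,(P:13,S:13):19/4)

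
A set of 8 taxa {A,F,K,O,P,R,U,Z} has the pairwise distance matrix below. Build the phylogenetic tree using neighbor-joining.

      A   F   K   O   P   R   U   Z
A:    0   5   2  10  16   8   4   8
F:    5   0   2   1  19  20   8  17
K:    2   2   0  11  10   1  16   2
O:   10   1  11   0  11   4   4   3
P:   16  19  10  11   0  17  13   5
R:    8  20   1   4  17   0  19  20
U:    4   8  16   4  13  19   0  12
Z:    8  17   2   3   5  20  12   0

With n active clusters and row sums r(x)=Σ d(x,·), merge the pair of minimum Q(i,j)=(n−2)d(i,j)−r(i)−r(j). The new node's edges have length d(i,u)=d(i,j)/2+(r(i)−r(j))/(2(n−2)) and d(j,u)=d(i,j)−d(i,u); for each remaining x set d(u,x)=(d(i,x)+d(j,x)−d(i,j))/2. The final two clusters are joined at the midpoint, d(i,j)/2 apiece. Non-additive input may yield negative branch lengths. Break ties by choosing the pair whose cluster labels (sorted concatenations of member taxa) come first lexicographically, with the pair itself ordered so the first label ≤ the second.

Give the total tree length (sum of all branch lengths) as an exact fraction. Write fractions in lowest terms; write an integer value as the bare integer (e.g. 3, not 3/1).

835/32

iteration 1: select P,Z (d=5, Q=-128); attach at lengths (9/2, 1/2); label the merged cluster PZ
  updated: d(A,PZ)=19/2, d(F,PZ)=31/2, d(K,PZ)=7/2, d(O,PZ)=9/2, d(PZ,R)=16, d(PZ,U)=10
iteration 2: select K,R (d=1, Q=-197/2); attach at lengths (-11/4, 15/4); label the merged cluster KR
  updated: d(A,KR)=9/2, d(F,KR)=21/2, d(KR,O)=7, d(KR,PZ)=37/4, d(KR,U)=17
iteration 3: select A,KR (d=9/2, Q=-253/4); attach at lengths (11/32, 133/32); label the merged cluster AKR
  updated: d(AKR,F)=11/2, d(AKR,O)=25/4, d(AKR,PZ)=57/8, d(AKR,U)=33/4
iteration 4: select AKR,PZ (d=57/8, Q=-343/8); attach at lengths (91/48, 251/48); label the merged cluster AKPRZ
  updated: d(AKPRZ,F)=111/16, d(AKPRZ,O)=29/16, d(AKPRZ,U)=89/16
iteration 5: select AKPRZ,U (d=89/16, Q=-83/4); attach at lengths (63/32, 115/32); label the merged cluster AKPRUZ
  updated: d(AKPRUZ,F)=75/16, d(AKPRUZ,O)=1/8
iteration 6: select AKPRUZ,F (d=75/16, Q=-93/16); attach at lengths (61/32, 89/32); label the merged cluster AFKPRUZ
  updated: d(AFKPRUZ,O)=-57/32
iteration 7: select AFKPRUZ,O (d=-57/32); attach at lengths (-57/64, -57/64); label the merged cluster AFKOPRUZ
final tree: (((((A:11/32,(K:-11/4,R:15/4):133/32):91/48,(P:9/2,Z:1/2):251/48):63/32,U:115/32):61/32,F:89/32):-57/64,O:-57/64)
total length: 835/32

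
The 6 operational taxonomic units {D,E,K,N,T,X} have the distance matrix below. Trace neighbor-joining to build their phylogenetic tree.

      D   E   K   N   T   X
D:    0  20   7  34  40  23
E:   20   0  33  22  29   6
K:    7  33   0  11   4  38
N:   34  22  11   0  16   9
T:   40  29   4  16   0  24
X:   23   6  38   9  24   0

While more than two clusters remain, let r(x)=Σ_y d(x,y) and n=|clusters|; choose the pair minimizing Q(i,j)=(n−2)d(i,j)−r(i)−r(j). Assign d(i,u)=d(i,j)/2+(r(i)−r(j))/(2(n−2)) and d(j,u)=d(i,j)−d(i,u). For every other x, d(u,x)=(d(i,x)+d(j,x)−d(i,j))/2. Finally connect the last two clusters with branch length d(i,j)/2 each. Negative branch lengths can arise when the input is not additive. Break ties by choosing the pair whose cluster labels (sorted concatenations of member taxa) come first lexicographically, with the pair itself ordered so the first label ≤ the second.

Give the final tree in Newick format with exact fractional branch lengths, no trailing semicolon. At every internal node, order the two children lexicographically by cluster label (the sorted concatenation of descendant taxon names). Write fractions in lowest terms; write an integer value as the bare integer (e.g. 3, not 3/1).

(((D:27/2,((K:-1/2,T:9/2):49/6,N:10/3):17/2):5,E:31/8):17/16,X:17/16)

step 1: merge (K,T) at d=4, Q=-190; branch lengths K→-1/2, T→9/2; new cluster KT
  updated: d(D,KT)=43/2, d(E,KT)=29, d(KT,N)=23/2, d(KT,X)=29
step 2: merge (KT,N) at d=23/2, Q=-133; branch lengths KT→49/6, N→10/3; new cluster KNT
  updated: d(D,KNT)=22, d(E,KNT)=79/4, d(KNT,X)=53/4
step 3: merge (D,KNT) at d=22, Q=-76; branch lengths D→27/2, KNT→17/2; new cluster DKNT
  updated: d(DKNT,E)=71/8, d(DKNT,X)=57/8
step 4: merge (DKNT,E) at d=71/8, Q=-22; branch lengths DKNT→5, E→31/8; new cluster DEKNT
  updated: d(DEKNT,X)=17/8
step 5: merge (DEKNT,X) at d=17/8; branch lengths DEKNT→17/16, X→17/16; new cluster DEKNTX
final tree: (((D:27/2,((K:-1/2,T:9/2):49/6,N:10/3):17/2):5,E:31/8):17/16,X:17/16)
total length: 97/2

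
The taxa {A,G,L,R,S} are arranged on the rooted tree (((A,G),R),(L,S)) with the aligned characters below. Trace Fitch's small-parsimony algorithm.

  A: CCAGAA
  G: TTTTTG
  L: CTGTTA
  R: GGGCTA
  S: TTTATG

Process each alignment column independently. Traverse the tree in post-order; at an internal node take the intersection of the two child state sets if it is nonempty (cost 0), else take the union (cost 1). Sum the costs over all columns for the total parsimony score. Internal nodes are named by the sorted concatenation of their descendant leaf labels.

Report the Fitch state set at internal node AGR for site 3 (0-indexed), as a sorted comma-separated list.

C,G,T

site 0, node AG: A={C} ∪ G={T} → {C,T} (+1)
site 0, node AGR: AG={C,T} ∪ R={G} → {C,G,T} (+1)
site 0, node LS: L={C} ∪ S={T} → {C,T} (+1)
site 0, node AGLRS: AGR={C,G,T} ∩ LS={C,T} → {C,T} (+0)
site 1, node AG: A={C} ∪ G={T} → {C,T} (+1)
site 1, node AGR: AG={C,T} ∪ R={G} → {C,G,T} (+1)
site 1, node LS: L={T} ∩ S={T} → {T} (+0)
site 1, node AGLRS: AGR={C,G,T} ∩ LS={T} → {T} (+0)
site 2, node AG: A={A} ∪ G={T} → {A,T} (+1)
site 2, node AGR: AG={A,T} ∪ R={G} → {A,G,T} (+1)
site 2, node LS: L={G} ∪ S={T} → {G,T} (+1)
site 2, node AGLRS: AGR={A,G,T} ∩ LS={G,T} → {G,T} (+0)
site 3, node AG: A={G} ∪ G={T} → {G,T} (+1)
site 3, node AGR: AG={G,T} ∪ R={C} → {C,G,T} (+1)
site 3, node LS: L={T} ∪ S={A} → {A,T} (+1)
site 3, node AGLRS: AGR={C,G,T} ∩ LS={A,T} → {T} (+0)
site 4, node AG: A={A} ∪ G={T} → {A,T} (+1)
site 4, node AGR: AG={A,T} ∩ R={T} → {T} (+0)
site 4, node LS: L={T} ∩ S={T} → {T} (+0)
site 4, node AGLRS: AGR={T} ∩ LS={T} → {T} (+0)
site 5, node AG: A={A} ∪ G={G} → {A,G} (+1)
site 5, node AGR: AG={A,G} ∩ R={A} → {A} (+0)
site 5, node LS: L={A} ∪ S={G} → {A,G} (+1)
site 5, node AGLRS: AGR={A} ∩ LS={A,G} → {A} (+0)
per-site changes: [3, 2, 3, 3, 1, 2]; total = 14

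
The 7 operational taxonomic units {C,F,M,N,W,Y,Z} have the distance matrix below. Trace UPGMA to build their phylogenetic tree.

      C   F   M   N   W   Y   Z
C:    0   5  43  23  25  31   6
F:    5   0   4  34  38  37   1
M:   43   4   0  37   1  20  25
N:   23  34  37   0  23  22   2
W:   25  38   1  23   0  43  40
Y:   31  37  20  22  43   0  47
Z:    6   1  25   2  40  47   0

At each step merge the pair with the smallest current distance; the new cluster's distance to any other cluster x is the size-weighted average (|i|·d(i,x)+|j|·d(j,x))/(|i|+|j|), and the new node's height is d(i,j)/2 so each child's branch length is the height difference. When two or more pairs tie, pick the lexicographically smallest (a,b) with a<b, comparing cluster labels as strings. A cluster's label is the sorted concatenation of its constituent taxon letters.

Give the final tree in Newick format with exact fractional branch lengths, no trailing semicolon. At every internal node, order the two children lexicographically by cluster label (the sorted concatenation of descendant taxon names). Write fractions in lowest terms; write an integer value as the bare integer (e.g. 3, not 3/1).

((((C:11/4,(F:1/2,Z:1/2):9/4):85/12,N:59/6):233/48,(M:1/2,W:1/2):227/16):95/48,Y:50/3)

1. join F+Z (d=1) ⇒ FZ; edges |F|=1/2, |Z|=1/2
  updated: d(C,FZ)=11/2, d(FZ,M)=29/2, d(FZ,N)=18, d(FZ,W)=39, d(FZ,Y)=42
2. join M+W (d=1) ⇒ MW; edges |M|=1/2, |W|=1/2
  updated: d(C,MW)=34, d(FZ,MW)=107/4, d(MW,N)=30, d(MW,Y)=63/2
3. join C+FZ (d=11/2) ⇒ CFZ; edges |C|=11/4, |FZ|=9/4
  updated: d(CFZ,MW)=175/6, d(CFZ,N)=59/3, d(CFZ,Y)=115/3
4. join CFZ+N (d=59/3) ⇒ CFNZ; edges |CFZ|=85/12, |N|=59/6
  updated: d(CFNZ,MW)=235/8, d(CFNZ,Y)=137/4
5. join CFNZ+MW (d=235/8) ⇒ CFMNWZ; edges |CFNZ|=233/48, |MW|=227/16
  updated: d(CFMNWZ,Y)=100/3
6. join CFMNWZ+Y (d=100/3) ⇒ CFMNWYZ; edges |CFMNWZ|=95/48, |Y|=50/3
final tree: ((((C:11/4,(F:1/2,Z:1/2):9/4):85/12,N:59/6):233/48,(M:1/2,W:1/2):227/16):95/48,Y:50/3)
total length: 2957/48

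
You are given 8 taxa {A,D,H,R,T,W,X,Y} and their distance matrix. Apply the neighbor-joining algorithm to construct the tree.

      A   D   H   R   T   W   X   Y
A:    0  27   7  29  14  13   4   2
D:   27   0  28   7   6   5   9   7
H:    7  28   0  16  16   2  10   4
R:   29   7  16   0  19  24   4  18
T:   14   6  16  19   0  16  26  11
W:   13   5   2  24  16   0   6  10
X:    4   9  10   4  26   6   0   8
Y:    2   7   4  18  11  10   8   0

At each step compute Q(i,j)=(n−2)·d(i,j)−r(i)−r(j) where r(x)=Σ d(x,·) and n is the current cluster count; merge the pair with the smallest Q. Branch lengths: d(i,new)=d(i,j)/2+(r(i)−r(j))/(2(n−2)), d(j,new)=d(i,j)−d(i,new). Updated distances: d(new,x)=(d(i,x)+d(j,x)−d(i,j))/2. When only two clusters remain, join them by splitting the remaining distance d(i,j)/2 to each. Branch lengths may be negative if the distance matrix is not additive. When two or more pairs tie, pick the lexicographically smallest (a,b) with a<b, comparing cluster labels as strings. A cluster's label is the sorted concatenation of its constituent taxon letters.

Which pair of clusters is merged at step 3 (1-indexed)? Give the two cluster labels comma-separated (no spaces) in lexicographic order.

H,W

step 1: merge (D,R) at d=7, Q=-164; branch lengths D→7/6, R→35/6; new cluster DR
  updated: d(A,DR)=49/2, d(DR,H)=37/2, d(DR,T)=9, d(DR,W)=11, d(DR,X)=3, d(DR,Y)=9
step 2: merge (DR,T) at d=9, Q=-122; branch lengths DR→14/5, T→31/5; new cluster DRT
  updated: d(A,DRT)=59/4, d(DRT,H)=51/4, d(DRT,W)=9, d(DRT,X)=10, d(DRT,Y)=11/2
step 3: merge (H,W) at d=2, Q=-271/4; branch lengths H→15/32, W→49/32; new cluster HW
  updated: d(A,HW)=9, d(DRT,HW)=79/8, d(HW,X)=7, d(HW,Y)=6
step 4: merge (A,X) at d=4, Q=-187/4; branch lengths A→17/8, X→15/8; new cluster AX
  updated: d(AX,DRT)=83/8, d(AX,HW)=6, d(AX,Y)=3
step 5: merge (AX,HW) at d=6, Q=-117/4; branch lengths AX→19/8, HW→29/8; new cluster AHWX
  updated: d(AHWX,DRT)=57/8, d(AHWX,Y)=3/2
step 6: merge (AHWX,DRT) at d=57/8, Q=-113/8; branch lengths AHWX→25/16, DRT→89/16; new cluster ADHRTWX
  updated: d(ADHRTWX,Y)=-1/16
step 7: merge (ADHRTWX,Y) at d=-1/16; branch lengths ADHRTWX→-1/32, Y→-1/32; new cluster ADHRTWXY
final tree: ((((A:17/8,X:15/8):19/8,(H:15/32,W:49/32):29/8):25/16,((D:7/6,R:35/6):14/5,T:31/5):89/16):-1/32,Y:-1/32)
total length: 561/16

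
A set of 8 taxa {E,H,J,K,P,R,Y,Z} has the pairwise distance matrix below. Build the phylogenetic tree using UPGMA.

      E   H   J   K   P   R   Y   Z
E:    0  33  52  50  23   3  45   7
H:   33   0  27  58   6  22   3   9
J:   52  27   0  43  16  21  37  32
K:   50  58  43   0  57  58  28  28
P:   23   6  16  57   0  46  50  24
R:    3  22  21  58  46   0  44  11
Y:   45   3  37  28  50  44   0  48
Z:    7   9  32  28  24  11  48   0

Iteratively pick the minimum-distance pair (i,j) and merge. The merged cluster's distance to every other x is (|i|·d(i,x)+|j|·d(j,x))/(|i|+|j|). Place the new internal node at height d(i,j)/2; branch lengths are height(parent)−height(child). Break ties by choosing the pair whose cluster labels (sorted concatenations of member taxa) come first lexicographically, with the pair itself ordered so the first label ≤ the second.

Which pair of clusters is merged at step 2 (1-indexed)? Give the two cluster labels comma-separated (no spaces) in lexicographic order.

H,Y

step 1: merge (E,R) at d=3; branch lengths E→3/2, R→3/2; new cluster ER
  updated: d(ER,H)=55/2, d(ER,J)=73/2, d(ER,K)=54, d(ER,P)=69/2, d(ER,Y)=89/2, d(ER,Z)=9
step 2: merge (H,Y) at d=3; branch lengths H→3/2, Y→3/2; new cluster HY
  updated: d(ER,HY)=36, d(HY,J)=32, d(HY,K)=43, d(HY,P)=28, d(HY,Z)=57/2
step 3: merge (ER,Z) at d=9; branch lengths ER→3, Z→9/2; new cluster ERZ
  updated: d(ERZ,HY)=67/2, d(ERZ,J)=35, d(ERZ,K)=136/3, d(ERZ,P)=31
step 4: merge (J,P) at d=16; branch lengths J→8, P→8; new cluster JP
  updated: d(ERZ,JP)=33, d(HY,JP)=30, d(JP,K)=50
step 5: merge (HY,JP) at d=30; branch lengths HY→27/2, JP→7; new cluster HJPY
  updated: d(ERZ,HJPY)=133/4, d(HJPY,K)=93/2
step 6: merge (ERZ,HJPY) at d=133/4; branch lengths ERZ→97/8, HJPY→13/8; new cluster EHJPRYZ
  updated: d(EHJPRYZ,K)=46
step 7: merge (EHJPRYZ,K) at d=46; branch lengths EHJPRYZ→51/8, K→23; new cluster EHJKPRYZ
final tree: ((((E:3/2,R:3/2):3,Z:9/2):97/8,((H:3/2,Y:3/2):27/2,(J:8,P:8):7):13/8):51/8,K:23)
total length: 745/8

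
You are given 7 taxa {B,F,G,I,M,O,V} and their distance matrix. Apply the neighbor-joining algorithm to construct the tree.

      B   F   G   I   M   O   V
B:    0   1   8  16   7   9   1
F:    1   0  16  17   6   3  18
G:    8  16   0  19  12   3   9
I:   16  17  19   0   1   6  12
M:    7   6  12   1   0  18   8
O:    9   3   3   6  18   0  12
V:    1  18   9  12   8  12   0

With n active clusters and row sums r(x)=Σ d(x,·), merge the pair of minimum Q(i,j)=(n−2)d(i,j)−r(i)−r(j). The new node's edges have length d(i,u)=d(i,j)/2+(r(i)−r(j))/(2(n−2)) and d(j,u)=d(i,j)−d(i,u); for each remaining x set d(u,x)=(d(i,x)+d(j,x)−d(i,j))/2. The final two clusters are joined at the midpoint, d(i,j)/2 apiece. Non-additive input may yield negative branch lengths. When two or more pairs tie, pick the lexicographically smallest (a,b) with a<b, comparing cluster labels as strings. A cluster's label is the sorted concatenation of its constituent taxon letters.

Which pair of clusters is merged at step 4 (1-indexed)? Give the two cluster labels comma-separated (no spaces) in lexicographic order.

iteration 1: select I,M (d=1, Q=-118); attach at lengths (12/5, -7/5); label the merged cluster IM
  updated: d(B,IM)=11, d(F,IM)=11, d(G,IM)=15, d(IM,O)=23/2, d(IM,V)=19/2
iteration 2: select G,O (d=3, Q=-155/2); attach at lengths (49/16, -1/16); label the merged cluster GO
  updated: d(B,GO)=7, d(F,GO)=8, d(GO,IM)=47/4, d(GO,V)=9
iteration 3: select B,F (d=1, Q=-55); attach at lengths (-5/2, 7/2); label the merged cluster BF
  updated: d(BF,GO)=7, d(BF,IM)=21/2, d(BF,V)=9
iteration 4: select BF,GO (d=7, Q=-161/4); attach at lengths (51/16, 61/16); label the merged cluster BFGO
  updated: d(BFGO,IM)=61/8, d(BFGO,V)=11/2
iteration 5: select BFGO,IM (d=61/8, Q=-181/8); attach at lengths (29/16, 93/16); label the merged cluster BFGIMO
  updated: d(BFGIMO,V)=59/16
iteration 6: select BFGIMO,V (d=59/16); attach at lengths (59/32, 59/32); label the merged cluster BFGIMOV
final tree: ((((B:-5/2,F:7/2):51/16,(G:49/16,O:-1/16):61/16):29/16,(I:12/5,M:-7/5):93/16):59/32,V:59/32)
total length: 373/16

BF,GO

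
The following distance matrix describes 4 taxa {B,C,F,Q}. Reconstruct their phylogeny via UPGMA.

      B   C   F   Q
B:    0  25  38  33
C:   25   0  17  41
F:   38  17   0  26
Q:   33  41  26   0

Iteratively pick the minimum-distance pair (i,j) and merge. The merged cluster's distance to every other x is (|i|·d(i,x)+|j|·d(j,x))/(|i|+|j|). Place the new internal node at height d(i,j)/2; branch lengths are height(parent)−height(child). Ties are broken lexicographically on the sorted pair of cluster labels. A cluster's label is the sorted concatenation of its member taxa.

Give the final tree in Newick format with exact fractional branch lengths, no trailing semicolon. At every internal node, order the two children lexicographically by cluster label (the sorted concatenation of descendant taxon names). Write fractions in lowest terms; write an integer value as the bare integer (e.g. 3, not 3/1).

step 1: merge (C,F) at d=17; branch lengths C→17/2, F→17/2; new cluster CF
  updated: d(B,CF)=63/2, d(CF,Q)=67/2
step 2: merge (B,CF) at d=63/2; branch lengths B→63/4, CF→29/4; new cluster BCF
  updated: d(BCF,Q)=100/3
step 3: merge (BCF,Q) at d=100/3; branch lengths BCF→11/12, Q→50/3; new cluster BCFQ
final tree: ((B:63/4,(C:17/2,F:17/2):29/4):11/12,Q:50/3)
total length: 691/12

((B:63/4,(C:17/2,F:17/2):29/4):11/12,Q:50/3)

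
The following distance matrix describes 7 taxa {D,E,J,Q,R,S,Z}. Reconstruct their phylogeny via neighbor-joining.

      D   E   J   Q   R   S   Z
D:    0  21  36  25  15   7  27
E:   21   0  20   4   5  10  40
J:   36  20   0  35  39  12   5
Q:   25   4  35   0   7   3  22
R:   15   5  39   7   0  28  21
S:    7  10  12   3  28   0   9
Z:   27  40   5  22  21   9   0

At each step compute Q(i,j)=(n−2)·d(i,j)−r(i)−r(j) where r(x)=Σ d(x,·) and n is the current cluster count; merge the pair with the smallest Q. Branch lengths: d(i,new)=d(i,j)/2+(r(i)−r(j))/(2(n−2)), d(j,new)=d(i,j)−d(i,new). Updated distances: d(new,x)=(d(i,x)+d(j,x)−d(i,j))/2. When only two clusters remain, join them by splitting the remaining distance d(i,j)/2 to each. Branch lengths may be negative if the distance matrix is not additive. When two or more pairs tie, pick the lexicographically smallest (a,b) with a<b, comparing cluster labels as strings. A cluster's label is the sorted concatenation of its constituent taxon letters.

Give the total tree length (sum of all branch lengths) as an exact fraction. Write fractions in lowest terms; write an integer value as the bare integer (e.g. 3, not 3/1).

695/16

step 1: merge (J,Z) at d=5, Q=-246; branch lengths J→24/5, Z→1/5; new cluster JZ
  updated: d(D,JZ)=29, d(E,JZ)=55/2, d(JZ,Q)=26, d(JZ,R)=55/2, d(JZ,S)=8
step 2: merge (JZ,S) at d=8, Q=-142; branch lengths JZ→47/4, S→-15/4; new cluster JSZ
  updated: d(D,JSZ)=14, d(E,JSZ)=59/4, d(JSZ,Q)=21/2, d(JSZ,R)=95/4
step 3: merge (D,JSZ) at d=14, Q=-96; branch lengths D→9, JSZ→5; new cluster DJSZ
  updated: d(DJSZ,E)=87/8, d(DJSZ,Q)=43/4, d(DJSZ,R)=99/8
step 4: merge (DJSZ,Q) at d=43/4, Q=-137/4; branch lengths DJSZ→135/16, Q→37/16; new cluster DJQSZ
  updated: d(DJQSZ,E)=33/16, d(DJQSZ,R)=69/16
step 5: merge (DJQSZ,E) at d=33/16, Q=-91/8; branch lengths DJQSZ→11/16, E→11/8; new cluster DEJQSZ
  updated: d(DEJQSZ,R)=29/8
step 6: merge (DEJQSZ,R) at d=29/8; branch lengths DEJQSZ→29/16, R→29/16; new cluster DEJQRSZ
final tree: ((((D:9,((J:24/5,Z:1/5):47/4,S:-15/4):5):135/16,Q:37/16):11/16,E:11/8):29/16,R:29/16)
total length: 695/16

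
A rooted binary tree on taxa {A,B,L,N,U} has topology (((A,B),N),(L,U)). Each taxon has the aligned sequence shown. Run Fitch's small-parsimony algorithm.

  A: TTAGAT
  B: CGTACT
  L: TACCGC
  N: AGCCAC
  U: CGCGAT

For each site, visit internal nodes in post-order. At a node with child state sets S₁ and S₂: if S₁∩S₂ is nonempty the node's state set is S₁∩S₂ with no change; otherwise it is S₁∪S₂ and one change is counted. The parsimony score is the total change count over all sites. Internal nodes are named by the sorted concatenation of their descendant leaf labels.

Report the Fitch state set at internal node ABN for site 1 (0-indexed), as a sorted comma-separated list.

G

[col 0] AB: children A:{T}, B:{C} ∪→ {C,T}; cost 1
[col 0] ABN: children AB:{C,T}, N:{A} ∪→ {A,C,T}; cost 1
[col 0] LU: children L:{T}, U:{C} ∪→ {C,T}; cost 1
[col 0] ABLNU: children ABN:{A,C,T}, LU:{C,T} ∩→ {C,T}; cost 0
[col 1] AB: children A:{T}, B:{G} ∪→ {G,T}; cost 1
[col 1] ABN: children AB:{G,T}, N:{G} ∩→ {G}; cost 0
[col 1] LU: children L:{A}, U:{G} ∪→ {A,G}; cost 1
[col 1] ABLNU: children ABN:{G}, LU:{A,G} ∩→ {G}; cost 0
[col 2] AB: children A:{A}, B:{T} ∪→ {A,T}; cost 1
[col 2] ABN: children AB:{A,T}, N:{C} ∪→ {A,C,T}; cost 1
[col 2] LU: children L:{C}, U:{C} ∩→ {C}; cost 0
[col 2] ABLNU: children ABN:{A,C,T}, LU:{C} ∩→ {C}; cost 0
[col 3] AB: children A:{G}, B:{A} ∪→ {A,G}; cost 1
[col 3] ABN: children AB:{A,G}, N:{C} ∪→ {A,C,G}; cost 1
[col 3] LU: children L:{C}, U:{G} ∪→ {C,G}; cost 1
[col 3] ABLNU: children ABN:{A,C,G}, LU:{C,G} ∩→ {C,G}; cost 0
[col 4] AB: children A:{A}, B:{C} ∪→ {A,C}; cost 1
[col 4] ABN: children AB:{A,C}, N:{A} ∩→ {A}; cost 0
[col 4] LU: children L:{G}, U:{A} ∪→ {A,G}; cost 1
[col 4] ABLNU: children ABN:{A}, LU:{A,G} ∩→ {A}; cost 0
[col 5] AB: children A:{T}, B:{T} ∩→ {T}; cost 0
[col 5] ABN: children AB:{T}, N:{C} ∪→ {C,T}; cost 1
[col 5] LU: children L:{C}, U:{T} ∪→ {C,T}; cost 1
[col 5] ABLNU: children ABN:{C,T}, LU:{C,T} ∩→ {C,T}; cost 0
per-site changes: [3, 2, 2, 3, 2, 2]; total = 14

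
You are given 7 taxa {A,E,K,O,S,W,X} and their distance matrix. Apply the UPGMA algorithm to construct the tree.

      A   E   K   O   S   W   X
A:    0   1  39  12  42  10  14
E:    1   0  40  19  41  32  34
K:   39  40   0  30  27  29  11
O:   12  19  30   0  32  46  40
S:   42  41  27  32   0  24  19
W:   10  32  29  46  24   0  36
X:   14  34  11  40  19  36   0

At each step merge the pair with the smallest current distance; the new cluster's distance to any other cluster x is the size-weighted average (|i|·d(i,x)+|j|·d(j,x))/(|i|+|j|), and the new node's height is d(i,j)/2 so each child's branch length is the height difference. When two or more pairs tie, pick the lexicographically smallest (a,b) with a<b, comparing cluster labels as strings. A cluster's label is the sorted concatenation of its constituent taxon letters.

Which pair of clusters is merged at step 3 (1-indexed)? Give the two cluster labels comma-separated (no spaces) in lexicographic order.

iteration 1: select A,E (d=1); attach at lengths (1/2, 1/2); label the merged cluster AE
  updated: d(AE,K)=79/2, d(AE,O)=31/2, d(AE,S)=83/2, d(AE,W)=21, d(AE,X)=24
iteration 2: select K,X (d=11); attach at lengths (11/2, 11/2); label the merged cluster KX
  updated: d(AE,KX)=127/4, d(KX,O)=35, d(KX,S)=23, d(KX,W)=65/2
iteration 3: select AE,O (d=31/2); attach at lengths (29/4, 31/4); label the merged cluster AEO
  updated: d(AEO,KX)=197/6, d(AEO,S)=115/3, d(AEO,W)=88/3
iteration 4: select KX,S (d=23); attach at lengths (6, 23/2); label the merged cluster KSX
  updated: d(AEO,KSX)=104/3, d(KSX,W)=89/3
iteration 5: select AEO,W (d=88/3); attach at lengths (83/12, 44/3); label the merged cluster AEOW
  updated: d(AEOW,KSX)=401/12
iteration 6: select AEOW,KSX (d=401/12); attach at lengths (49/24, 125/24); label the merged cluster AEKOSWX
final tree: ((((A:1/2,E:1/2):29/4,O:31/4):83/12,W:44/3):49/24,((K:11/2,X:11/2):6,S:23/2):125/24)
total length: 220/3

AE,O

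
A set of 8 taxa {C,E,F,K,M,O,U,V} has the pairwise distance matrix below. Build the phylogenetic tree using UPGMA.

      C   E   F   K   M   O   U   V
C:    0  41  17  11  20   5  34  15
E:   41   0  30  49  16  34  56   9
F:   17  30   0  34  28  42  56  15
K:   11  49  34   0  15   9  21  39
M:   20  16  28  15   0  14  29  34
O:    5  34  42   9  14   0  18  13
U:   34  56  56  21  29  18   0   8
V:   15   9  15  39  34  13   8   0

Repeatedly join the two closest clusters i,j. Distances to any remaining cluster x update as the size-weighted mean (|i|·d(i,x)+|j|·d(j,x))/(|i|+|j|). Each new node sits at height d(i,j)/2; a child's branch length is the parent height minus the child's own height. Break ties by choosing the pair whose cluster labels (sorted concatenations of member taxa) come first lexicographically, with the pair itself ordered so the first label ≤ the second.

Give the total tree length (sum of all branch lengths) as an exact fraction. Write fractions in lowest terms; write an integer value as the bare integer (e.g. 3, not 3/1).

230/3

iteration 1: select C,O (d=5); attach at lengths (5/2, 5/2); label the merged cluster CO
  updated: d(CO,E)=75/2, d(CO,F)=59/2, d(CO,K)=10, d(CO,M)=17, d(CO,U)=26, d(CO,V)=14
iteration 2: select U,V (d=8); attach at lengths (4, 4); label the merged cluster UV
  updated: d(CO,UV)=20, d(E,UV)=65/2, d(F,UV)=71/2, d(K,UV)=30, d(M,UV)=63/2
iteration 3: select CO,K (d=10); attach at lengths (5/2, 5); label the merged cluster CKO
  updated: d(CKO,E)=124/3, d(CKO,F)=31, d(CKO,M)=49/3, d(CKO,UV)=70/3
iteration 4: select E,M (d=16); attach at lengths (8, 8); label the merged cluster EM
  updated: d(CKO,EM)=173/6, d(EM,F)=29, d(EM,UV)=32
iteration 5: select CKO,UV (d=70/3); attach at lengths (20/3, 23/3); label the merged cluster CKOUV
  updated: d(CKOUV,EM)=301/10, d(CKOUV,F)=164/5
iteration 6: select EM,F (d=29); attach at lengths (13/2, 29/2); label the merged cluster EFM
  updated: d(CKOUV,EFM)=31
iteration 7: select CKOUV,EFM (d=31); attach at lengths (23/6, 1); label the merged cluster CEFKMOUV
final tree: ((((C:5/2,O:5/2):5/2,K:5):20/3,(U:4,V:4):23/3):23/6,((E:8,M:8):13/2,F:29/2):1)
total length: 230/3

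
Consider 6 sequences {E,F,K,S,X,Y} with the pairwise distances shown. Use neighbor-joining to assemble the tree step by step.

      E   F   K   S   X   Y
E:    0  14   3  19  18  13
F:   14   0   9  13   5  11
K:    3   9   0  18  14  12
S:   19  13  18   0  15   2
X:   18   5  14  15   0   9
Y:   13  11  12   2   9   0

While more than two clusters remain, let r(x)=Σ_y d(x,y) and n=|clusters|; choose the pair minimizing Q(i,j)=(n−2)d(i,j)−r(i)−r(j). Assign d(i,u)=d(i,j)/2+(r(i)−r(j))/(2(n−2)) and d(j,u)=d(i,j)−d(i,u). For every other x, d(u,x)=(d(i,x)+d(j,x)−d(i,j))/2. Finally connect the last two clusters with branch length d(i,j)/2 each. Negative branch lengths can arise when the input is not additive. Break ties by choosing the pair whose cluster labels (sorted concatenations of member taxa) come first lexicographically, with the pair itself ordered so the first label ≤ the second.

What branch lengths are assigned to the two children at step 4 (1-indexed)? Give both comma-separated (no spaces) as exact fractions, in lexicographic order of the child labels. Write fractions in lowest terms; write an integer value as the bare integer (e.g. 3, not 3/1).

iteration 1: select E,K (d=3, Q=-111); attach at lengths (23/8, 1/8); label the merged cluster EK
  updated: d(EK,F)=10, d(EK,S)=17, d(EK,X)=29/2, d(EK,Y)=11
iteration 2: select S,Y (d=2, Q=-74); attach at lengths (10/3, -4/3); label the merged cluster SY
  updated: d(EK,SY)=13, d(F,SY)=11, d(SY,X)=11
iteration 3: select EK,SY (d=13, Q=-93/2); attach at lengths (57/8, 47/8); label the merged cluster EKSY
  updated: d(EKSY,F)=4, d(EKSY,X)=25/4
iteration 4: select EKSY,F (d=4, Q=-61/4); attach at lengths (21/8, 11/8); label the merged cluster EFKSY
  updated: d(EFKSY,X)=29/8
iteration 5: select EFKSY,X (d=29/8); attach at lengths (29/16, 29/16); label the merged cluster EFKSXY
final tree: ((((E:23/8,K:1/8):57/8,(S:10/3,Y:-4/3):47/8):21/8,F:11/8):29/16,X:29/16)
total length: 205/8

21/8,11/8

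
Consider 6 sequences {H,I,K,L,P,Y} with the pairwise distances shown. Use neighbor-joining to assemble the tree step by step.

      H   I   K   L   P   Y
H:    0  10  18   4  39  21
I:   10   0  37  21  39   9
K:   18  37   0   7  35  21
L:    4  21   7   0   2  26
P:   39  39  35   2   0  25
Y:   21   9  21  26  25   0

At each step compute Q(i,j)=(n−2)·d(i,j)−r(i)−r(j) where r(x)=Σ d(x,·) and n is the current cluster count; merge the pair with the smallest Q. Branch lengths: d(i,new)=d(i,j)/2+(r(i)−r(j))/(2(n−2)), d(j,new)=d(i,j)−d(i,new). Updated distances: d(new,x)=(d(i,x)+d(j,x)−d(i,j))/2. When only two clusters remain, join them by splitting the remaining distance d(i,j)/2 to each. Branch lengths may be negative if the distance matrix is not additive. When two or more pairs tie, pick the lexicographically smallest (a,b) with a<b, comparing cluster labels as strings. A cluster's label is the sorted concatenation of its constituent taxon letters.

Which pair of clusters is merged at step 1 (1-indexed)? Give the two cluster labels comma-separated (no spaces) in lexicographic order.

L,P

iteration 1: select L,P (d=2, Q=-192); attach at lengths (-9, 11); label the merged cluster LP
  updated: d(H,LP)=41/2, d(I,LP)=29, d(K,LP)=20, d(LP,Y)=49/2
iteration 2: select I,Y (d=9, Q=-267/2); attach at lengths (73/12, 35/12); label the merged cluster IY
  updated: d(H,IY)=11, d(IY,K)=49/2, d(IY,LP)=89/4
iteration 3: select H,IY (d=11, Q=-341/4); attach at lengths (55/16, 121/16); label the merged cluster HIY
  updated: d(HIY,K)=63/4, d(HIY,LP)=127/8
iteration 4: select HIY,K (d=63/4, Q=-413/8); attach at lengths (93/16, 159/16); label the merged cluster HIKY
  updated: d(HIKY,LP)=161/16
iteration 5: select HIKY,LP (d=161/16); attach at lengths (161/32, 161/32); label the merged cluster HIKLPY
final tree: (((H:55/16,(I:73/12,Y:35/12):121/16):93/16,K:159/16):161/32,(L:-9,P:11):161/32)
total length: 765/16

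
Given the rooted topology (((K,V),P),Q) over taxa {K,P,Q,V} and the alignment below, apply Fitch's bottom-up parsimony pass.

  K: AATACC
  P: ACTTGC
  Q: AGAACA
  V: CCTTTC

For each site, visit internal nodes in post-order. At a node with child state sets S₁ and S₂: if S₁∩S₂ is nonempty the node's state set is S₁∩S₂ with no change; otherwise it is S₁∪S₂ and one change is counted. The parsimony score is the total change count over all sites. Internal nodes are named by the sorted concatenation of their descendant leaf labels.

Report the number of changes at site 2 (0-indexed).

1

site 0, node KV: K={A} ∪ V={C} → {A,C} (+1)
site 0, node KPV: KV={A,C} ∩ P={A} → {A} (+0)
site 0, node KPQV: KPV={A} ∩ Q={A} → {A} (+0)
site 1, node KV: K={A} ∪ V={C} → {A,C} (+1)
site 1, node KPV: KV={A,C} ∩ P={C} → {C} (+0)
site 1, node KPQV: KPV={C} ∪ Q={G} → {C,G} (+1)
site 2, node KV: K={T} ∩ V={T} → {T} (+0)
site 2, node KPV: KV={T} ∩ P={T} → {T} (+0)
site 2, node KPQV: KPV={T} ∪ Q={A} → {A,T} (+1)
site 3, node KV: K={A} ∪ V={T} → {A,T} (+1)
site 3, node KPV: KV={A,T} ∩ P={T} → {T} (+0)
site 3, node KPQV: KPV={T} ∪ Q={A} → {A,T} (+1)
site 4, node KV: K={C} ∪ V={T} → {C,T} (+1)
site 4, node KPV: KV={C,T} ∪ P={G} → {C,G,T} (+1)
site 4, node KPQV: KPV={C,G,T} ∩ Q={C} → {C} (+0)
site 5, node KV: K={C} ∩ V={C} → {C} (+0)
site 5, node KPV: KV={C} ∩ P={C} → {C} (+0)
site 5, node KPQV: KPV={C} ∪ Q={A} → {A,C} (+1)
per-site changes: [1, 2, 1, 2, 2, 1]; total = 9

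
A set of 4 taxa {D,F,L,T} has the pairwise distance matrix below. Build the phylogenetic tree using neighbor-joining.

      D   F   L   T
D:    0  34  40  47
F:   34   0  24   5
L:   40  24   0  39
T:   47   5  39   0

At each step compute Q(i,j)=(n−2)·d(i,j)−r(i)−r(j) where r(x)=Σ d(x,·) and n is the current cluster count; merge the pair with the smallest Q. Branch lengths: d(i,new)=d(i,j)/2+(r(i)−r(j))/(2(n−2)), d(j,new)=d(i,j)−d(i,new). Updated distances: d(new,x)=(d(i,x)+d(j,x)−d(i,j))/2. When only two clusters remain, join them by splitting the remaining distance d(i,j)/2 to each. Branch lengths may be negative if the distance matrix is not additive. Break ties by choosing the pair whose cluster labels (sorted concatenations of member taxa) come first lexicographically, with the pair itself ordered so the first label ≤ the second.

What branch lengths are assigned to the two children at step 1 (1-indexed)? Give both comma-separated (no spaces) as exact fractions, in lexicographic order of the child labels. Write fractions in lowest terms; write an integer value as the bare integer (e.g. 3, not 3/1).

49/2,31/2

step 1: merge (D,L) at d=40, Q=-144; branch lengths D→49/2, L→31/2; new cluster DL
  updated: d(DL,F)=9, d(DL,T)=23
step 2: merge (DL,F) at d=9, Q=-37; branch lengths DL→27/2, F→-9/2; new cluster DFL
  updated: d(DFL,T)=19/2
step 3: merge (DFL,T) at d=19/2; branch lengths DFL→19/4, T→19/4; new cluster DFLT
final tree: (((D:49/2,L:31/2):27/2,F:-9/2):19/4,T:19/4)
total length: 117/2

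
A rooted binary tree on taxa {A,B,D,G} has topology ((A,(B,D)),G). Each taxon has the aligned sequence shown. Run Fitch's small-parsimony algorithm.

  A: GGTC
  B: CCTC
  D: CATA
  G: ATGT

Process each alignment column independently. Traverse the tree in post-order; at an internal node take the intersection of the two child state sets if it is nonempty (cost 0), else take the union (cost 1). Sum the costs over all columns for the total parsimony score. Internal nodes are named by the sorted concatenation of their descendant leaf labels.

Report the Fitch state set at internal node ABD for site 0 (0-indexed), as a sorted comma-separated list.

C,G

BD@0: {C} ∩ {C} = {C} (intersection, +0)
ABD@0: {G} ∪ {C} = {C,G} (union, +1)
ABDG@0: {C,G} ∪ {A} = {A,C,G} (union, +1)
BD@1: {C} ∪ {A} = {A,C} (union, +1)
ABD@1: {G} ∪ {A,C} = {A,C,G} (union, +1)
ABDG@1: {A,C,G} ∪ {T} = {A,C,G,T} (union, +1)
BD@2: {T} ∩ {T} = {T} (intersection, +0)
ABD@2: {T} ∩ {T} = {T} (intersection, +0)
ABDG@2: {T} ∪ {G} = {G,T} (union, +1)
BD@3: {C} ∪ {A} = {A,C} (union, +1)
ABD@3: {C} ∩ {A,C} = {C} (intersection, +0)
ABDG@3: {C} ∪ {T} = {C,T} (union, +1)
per-site changes: [2, 3, 1, 2]; total = 8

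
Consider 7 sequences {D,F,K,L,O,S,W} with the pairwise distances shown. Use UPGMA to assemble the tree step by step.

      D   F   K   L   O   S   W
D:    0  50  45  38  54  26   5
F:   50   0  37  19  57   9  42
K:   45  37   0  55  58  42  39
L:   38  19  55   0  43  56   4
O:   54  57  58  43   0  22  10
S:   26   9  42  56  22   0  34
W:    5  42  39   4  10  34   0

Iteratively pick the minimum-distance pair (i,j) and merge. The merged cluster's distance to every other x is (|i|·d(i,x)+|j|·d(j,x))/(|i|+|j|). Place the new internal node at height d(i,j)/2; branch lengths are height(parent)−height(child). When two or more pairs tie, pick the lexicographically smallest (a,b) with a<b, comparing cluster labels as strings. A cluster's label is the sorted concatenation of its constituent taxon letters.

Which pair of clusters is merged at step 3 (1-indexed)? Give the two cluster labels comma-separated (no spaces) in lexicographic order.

step 1: merge (L,W) at d=4; branch lengths L→2, W→2; new cluster LW
  updated: d(D,LW)=43/2, d(F,LW)=61/2, d(K,LW)=47, d(LW,O)=53/2, d(LW,S)=45
step 2: merge (F,S) at d=9; branch lengths F→9/2, S→9/2; new cluster FS
  updated: d(D,FS)=38, d(FS,K)=79/2, d(FS,LW)=151/4, d(FS,O)=79/2
step 3: merge (D,LW) at d=43/2; branch lengths D→43/4, LW→35/4; new cluster DLW
  updated: d(DLW,FS)=227/6, d(DLW,K)=139/3, d(DLW,O)=107/3
step 4: merge (DLW,O) at d=107/3; branch lengths DLW→85/12, O→107/6; new cluster DLOW
  updated: d(DLOW,FS)=153/4, d(DLOW,K)=197/4
step 5: merge (DLOW,FS) at d=153/4; branch lengths DLOW→31/24, FS→117/8; new cluster DFLOSW
  updated: d(DFLOSW,K)=46
step 6: merge (DFLOSW,K) at d=46; branch lengths DFLOSW→31/8, K→23; new cluster DFKLOSW
final tree: ((((D:43/4,(L:2,W:2):35/4):85/12,O:107/6):31/24,(F:9/2,S:9/2):117/8):31/8,K:23)
total length: 2405/24

D,LW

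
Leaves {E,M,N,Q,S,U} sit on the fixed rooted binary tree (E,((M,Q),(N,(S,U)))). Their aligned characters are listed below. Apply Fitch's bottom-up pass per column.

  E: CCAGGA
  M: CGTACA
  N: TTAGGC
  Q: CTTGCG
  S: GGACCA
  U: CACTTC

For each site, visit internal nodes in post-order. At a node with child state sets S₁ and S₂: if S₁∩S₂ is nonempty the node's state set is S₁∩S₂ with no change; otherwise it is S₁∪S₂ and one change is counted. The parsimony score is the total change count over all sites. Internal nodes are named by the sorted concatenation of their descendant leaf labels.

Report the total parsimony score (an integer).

MQ@0: {C} ∩ {C} = {C} (intersection, +0)
SU@0: {G} ∪ {C} = {C,G} (union, +1)
NSU@0: {T} ∪ {C,G} = {C,G,T} (union, +1)
MNQSU@0: {C} ∩ {C,G,T} = {C} (intersection, +0)
EMNQSU@0: {C} ∩ {C} = {C} (intersection, +0)
MQ@1: {G} ∪ {T} = {G,T} (union, +1)
SU@1: {G} ∪ {A} = {A,G} (union, +1)
NSU@1: {T} ∪ {A,G} = {A,G,T} (union, +1)
MNQSU@1: {G,T} ∩ {A,G,T} = {G,T} (intersection, +0)
EMNQSU@1: {C} ∪ {G,T} = {C,G,T} (union, +1)
MQ@2: {T} ∩ {T} = {T} (intersection, +0)
SU@2: {A} ∪ {C} = {A,C} (union, +1)
NSU@2: {A} ∩ {A,C} = {A} (intersection, +0)
MNQSU@2: {T} ∪ {A} = {A,T} (union, +1)
EMNQSU@2: {A} ∩ {A,T} = {A} (intersection, +0)
MQ@3: {A} ∪ {G} = {A,G} (union, +1)
SU@3: {C} ∪ {T} = {C,T} (union, +1)
NSU@3: {G} ∪ {C,T} = {C,G,T} (union, +1)
MNQSU@3: {A,G} ∩ {C,G,T} = {G} (intersection, +0)
EMNQSU@3: {G} ∩ {G} = {G} (intersection, +0)
MQ@4: {C} ∩ {C} = {C} (intersection, +0)
SU@4: {C} ∪ {T} = {C,T} (union, +1)
NSU@4: {G} ∪ {C,T} = {C,G,T} (union, +1)
MNQSU@4: {C} ∩ {C,G,T} = {C} (intersection, +0)
EMNQSU@4: {G} ∪ {C} = {C,G} (union, +1)
MQ@5: {A} ∪ {G} = {A,G} (union, +1)
SU@5: {A} ∪ {C} = {A,C} (union, +1)
NSU@5: {C} ∩ {A,C} = {C} (intersection, +0)
MNQSU@5: {A,G} ∪ {C} = {A,C,G} (union, +1)
EMNQSU@5: {A} ∩ {A,C,G} = {A} (intersection, +0)
per-site changes: [2, 4, 2, 3, 3, 3]; total = 17

17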